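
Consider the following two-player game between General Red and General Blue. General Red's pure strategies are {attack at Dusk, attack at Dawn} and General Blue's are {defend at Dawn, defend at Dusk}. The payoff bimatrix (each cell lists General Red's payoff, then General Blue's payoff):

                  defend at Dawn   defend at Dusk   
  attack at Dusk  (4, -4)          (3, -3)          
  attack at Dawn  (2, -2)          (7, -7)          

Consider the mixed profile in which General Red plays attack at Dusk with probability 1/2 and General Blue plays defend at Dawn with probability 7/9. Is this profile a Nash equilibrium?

Given General Red's mix p = 1/2, General Blue's payoff from defend at Dawn is -3 but from defend at Dusk is -5. General Blue strictly prefers defend at Dawn, so General Blue would not mix.
So the proposed profile is not a Nash equilibrium.

No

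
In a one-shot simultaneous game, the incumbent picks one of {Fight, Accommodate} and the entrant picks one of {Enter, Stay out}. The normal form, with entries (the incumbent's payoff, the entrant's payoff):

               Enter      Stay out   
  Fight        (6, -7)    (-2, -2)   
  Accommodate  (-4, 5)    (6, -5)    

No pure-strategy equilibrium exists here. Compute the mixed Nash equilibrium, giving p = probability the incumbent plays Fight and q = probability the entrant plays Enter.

p = 2/3, q = 4/9

Set the entrant's expected payoff from Enter equal to that from Stay out:
  the entrant's payoff to Enter: p·(-7) + (1−p)·5 = -12p + 5
  the entrant's payoff to Stay out: p·(-2) + (1−p)·(-5) = 3p - 5
  -12p + 5 = 3p - 5  ⇒  -15p = -10  ⇒  p = 2/3.
In a mixed equilibrium the incumbent is indifferent between Fight and Accommodate; this condition fixes q.
  the incumbent's payoff from Fight: q·6 + (1−q)·(-2) = 8q - 2
  the incumbent's payoff from Accommodate: q·(-4) + (1−q)·6 = -10q + 6
  8q - 2 = -10q + 6  ⇒  18q = 8  ⇒  q = 4/9.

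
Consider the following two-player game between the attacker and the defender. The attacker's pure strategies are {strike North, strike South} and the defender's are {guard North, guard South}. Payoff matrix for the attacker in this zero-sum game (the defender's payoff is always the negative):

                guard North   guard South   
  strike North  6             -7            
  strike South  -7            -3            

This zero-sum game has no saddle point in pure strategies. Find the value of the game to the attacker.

v = -67/17

Set the attacker's expected payoff from strike North equal to that from strike South:
  the attacker's payoff from strike North: q·6 + (1−q)·(-7) = 13q - 7
  the attacker's payoff from strike South: q·(-7) + (1−q)·(-3) = -4q - 3
  13q - 7 = -4q - 3  ⇒  17q = 4  ⇒  q = 4/17.
The value is the attacker's expected payoff against this mix (using strike North): (4/17)·6 + (13/17)·(-7) = -67/17.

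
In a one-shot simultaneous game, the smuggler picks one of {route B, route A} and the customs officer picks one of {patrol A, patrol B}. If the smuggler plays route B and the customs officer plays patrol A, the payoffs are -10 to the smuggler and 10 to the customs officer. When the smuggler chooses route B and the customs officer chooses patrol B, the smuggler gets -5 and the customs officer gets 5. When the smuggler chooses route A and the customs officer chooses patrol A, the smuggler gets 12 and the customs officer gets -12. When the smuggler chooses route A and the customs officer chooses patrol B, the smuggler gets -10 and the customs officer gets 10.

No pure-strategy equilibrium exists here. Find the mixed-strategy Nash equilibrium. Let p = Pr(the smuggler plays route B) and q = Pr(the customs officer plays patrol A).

The smuggler's mix must leave the customs officer indifferent between patrol A and patrol B.
  the customs officer's payoff to patrol A: p·10 + (1−p)·(-12) = 22p - 12
  the customs officer's payoff to patrol B: p·5 + (1−p)·10 = -5p + 10
  22p - 12 = -5p + 10  ⇒  27p = 22  ⇒  p = 22/27.
The customs officer's mix must leave the smuggler indifferent between route B and route A.
  the smuggler's payoff from route B: q·(-10) + (1−q)·(-5) = -5q - 5
  the smuggler's payoff from route A: q·12 + (1−q)·(-10) = 22q - 10
  -5q - 5 = 22q - 10  ⇒  -27q = -5  ⇒  q = 5/27.

p = 22/27, q = 5/27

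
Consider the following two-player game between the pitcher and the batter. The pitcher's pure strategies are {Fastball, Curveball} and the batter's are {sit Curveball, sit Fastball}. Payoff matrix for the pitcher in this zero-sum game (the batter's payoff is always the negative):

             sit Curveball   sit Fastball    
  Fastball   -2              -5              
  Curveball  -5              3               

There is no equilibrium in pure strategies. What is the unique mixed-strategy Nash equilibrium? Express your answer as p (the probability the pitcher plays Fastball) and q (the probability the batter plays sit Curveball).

p = 8/11, q = 8/11

The batter's indifference between sit Curveball and sit Fastball determines the pitcher's mixing probability p:
  the batter's payoff to sit Curveball: p·2 + (1−p)·5 = -3p + 5
  the batter's payoff to sit Fastball: p·5 + (1−p)·(-3) = 8p - 3
  -3p + 5 = 8p - 3  ⇒  -11p = -8  ⇒  p = 8/11.
The batter's mix must leave the pitcher indifferent between Fastball and Curveball.
  the pitcher's payoff to Fastball: q·(-2) + (1−q)·(-5) = 3q - 5
  the pitcher's payoff to Curveball: q·(-5) + (1−q)·3 = -8q + 3
  3q - 5 = -8q + 3  ⇒  11q = 8  ⇒  q = 8/11.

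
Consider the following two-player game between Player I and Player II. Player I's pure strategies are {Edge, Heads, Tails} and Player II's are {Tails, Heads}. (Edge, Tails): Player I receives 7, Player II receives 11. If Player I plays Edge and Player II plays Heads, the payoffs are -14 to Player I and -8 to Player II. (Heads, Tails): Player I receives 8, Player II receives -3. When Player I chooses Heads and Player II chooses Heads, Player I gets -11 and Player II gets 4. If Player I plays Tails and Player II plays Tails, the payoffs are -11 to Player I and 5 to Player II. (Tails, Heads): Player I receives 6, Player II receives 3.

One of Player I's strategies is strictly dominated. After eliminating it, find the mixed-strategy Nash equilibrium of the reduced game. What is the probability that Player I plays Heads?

Player I's strategy Edge is strictly dominated by Heads: 8 > 7 and -11 > -14. Eliminate Edge.
Set Player II's expected payoff from Tails equal to that from Heads:
  Player II's expected payoff from Tails: p·(-3) + (1−p)·5 = -8p + 5
  Player II's expected payoff from Heads: p·4 + (1−p)·3 = p + 3
  -8p + 5 = p + 3  ⇒  -9p = -2  ⇒  p = 2/9.

p = 2/9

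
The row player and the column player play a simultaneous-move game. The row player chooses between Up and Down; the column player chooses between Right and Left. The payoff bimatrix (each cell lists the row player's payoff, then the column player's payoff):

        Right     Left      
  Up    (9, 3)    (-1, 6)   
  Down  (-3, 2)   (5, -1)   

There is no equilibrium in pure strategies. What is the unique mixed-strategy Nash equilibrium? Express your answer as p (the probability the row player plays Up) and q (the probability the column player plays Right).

For the column player to be willing to mix, the column player must be indifferent between Right and Left, which pins down the row player's mix.
  the column player's payoff to Right: p·3 + (1−p)·2 = p + 2
  the column player's payoff to Left: p·6 + (1−p)·(-1) = 7p - 1
  p + 2 = 7p - 1  ⇒  -6p = -3  ⇒  p = 1/2.
The column player's mix must leave the row player indifferent between Up and Down.
  the row player's payoff to Up: q·9 + (1−q)·(-1) = 10q - 1
  the row player's payoff to Down: q·(-3) + (1−q)·5 = -8q + 5
  10q - 1 = -8q + 5  ⇒  18q = 6  ⇒  q = 1/3.

p = 1/2, q = 1/3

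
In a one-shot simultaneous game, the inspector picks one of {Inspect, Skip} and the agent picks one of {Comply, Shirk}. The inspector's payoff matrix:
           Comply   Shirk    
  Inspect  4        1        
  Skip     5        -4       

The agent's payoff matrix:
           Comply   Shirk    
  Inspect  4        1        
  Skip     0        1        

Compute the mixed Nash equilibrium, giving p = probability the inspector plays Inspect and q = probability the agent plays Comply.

For the agent to be willing to mix, the agent must be indifferent between Comply and Shirk, which pins down the inspector's mix.
  the agent's expected payoff from Comply: p·4 + (1−p)·0 = 4p
  the agent's expected payoff from Shirk: p·1 + (1−p)·1 = 1
  4p = 1  ⇒  4p = 1  ⇒  p = 1/4.
Set the inspector's expected payoff from Inspect equal to that from Skip:
  the inspector's payoff to Inspect: q·4 + (1−q)·1 = 3q + 1
  the inspector's payoff to Skip: q·5 + (1−q)·(-4) = 9q - 4
  3q + 1 = 9q - 4  ⇒  -6q = -5  ⇒  q = 5/6.

p = 1/4, q = 5/6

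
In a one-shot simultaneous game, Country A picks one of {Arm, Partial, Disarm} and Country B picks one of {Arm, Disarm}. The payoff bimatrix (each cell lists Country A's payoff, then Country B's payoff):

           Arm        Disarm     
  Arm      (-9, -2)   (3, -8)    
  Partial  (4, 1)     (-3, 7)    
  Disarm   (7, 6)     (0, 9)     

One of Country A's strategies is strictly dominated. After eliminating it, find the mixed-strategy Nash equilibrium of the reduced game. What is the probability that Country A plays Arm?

Country A's strategy Partial is strictly dominated by Disarm: 7 > 4 and 0 > -3. Eliminate Partial.
In a mixed equilibrium Country B is indifferent between Arm and Disarm; this condition fixes p.
  Country B's payoff to Arm: p·(-2) + (1−p)·6 = -8p + 6
  Country B's payoff to Disarm: p·(-8) + (1−p)·9 = -17p + 9
  -8p + 6 = -17p + 9  ⇒  9p = 3  ⇒  p = 1/3.

p = 1/3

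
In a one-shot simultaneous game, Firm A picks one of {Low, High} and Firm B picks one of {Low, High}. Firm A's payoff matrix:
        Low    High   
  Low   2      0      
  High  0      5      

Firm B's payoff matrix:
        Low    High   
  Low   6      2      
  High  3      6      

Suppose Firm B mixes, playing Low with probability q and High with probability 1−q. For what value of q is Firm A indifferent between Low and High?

Set Firm A's expected payoff from Low equal to that from High:
  Firm A's payoff from Low: q·2 + (1−q)·0 = 2q
  Firm A's payoff from High: q·0 + (1−q)·5 = -5q + 5
  2q = -5q + 5  ⇒  7q = 5  ⇒  q = 5/7.

q = 5/7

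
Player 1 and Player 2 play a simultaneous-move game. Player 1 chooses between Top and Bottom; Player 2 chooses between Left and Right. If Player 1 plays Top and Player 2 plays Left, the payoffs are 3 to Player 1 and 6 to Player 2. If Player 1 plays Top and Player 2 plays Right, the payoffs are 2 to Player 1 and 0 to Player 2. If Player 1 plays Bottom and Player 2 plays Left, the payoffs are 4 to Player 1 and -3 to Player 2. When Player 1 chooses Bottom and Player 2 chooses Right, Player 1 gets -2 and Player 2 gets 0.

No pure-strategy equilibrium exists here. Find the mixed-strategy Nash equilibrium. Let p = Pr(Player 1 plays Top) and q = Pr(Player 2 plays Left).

p = 1/3, q = 4/5

In a mixed equilibrium Player 2 is indifferent between Left and Right; this condition fixes p.
  Player 2's payoff from Left: p·6 + (1−p)·(-3) = 9p - 3
  Player 2's payoff from Right: p·0 + (1−p)·0 = 0
  9p - 3 = 0  ⇒  9p = 3  ⇒  p = 1/3.
Player 1's indifference between Top and Bottom determines Player 2's mixing probability q:
  Player 1's expected payoff from Top: q·3 + (1−q)·2 = q + 2
  Player 1's expected payoff from Bottom: q·4 + (1−q)·(-2) = 6q - 2
  q + 2 = 6q - 2  ⇒  -5q = -4  ⇒  q = 4/5.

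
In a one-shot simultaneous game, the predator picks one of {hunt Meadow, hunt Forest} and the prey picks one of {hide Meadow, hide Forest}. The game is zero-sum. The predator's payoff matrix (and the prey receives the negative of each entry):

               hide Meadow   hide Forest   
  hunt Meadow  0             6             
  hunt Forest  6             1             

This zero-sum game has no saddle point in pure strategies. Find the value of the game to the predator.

v = 36/11

In a mixed equilibrium the predator is indifferent between hunt Meadow and hunt Forest; this condition fixes q.
  the predator's expected payoff from hunt Meadow: q·0 + (1−q)·6 = -6q + 6
  the predator's expected payoff from hunt Forest: q·6 + (1−q)·1 = 5q + 1
  -6q + 6 = 5q + 1  ⇒  -11q = -5  ⇒  q = 5/11.
The value is the predator's expected payoff against this mix (using hunt Meadow): (5/11)·0 + (6/11)·6 = 36/11.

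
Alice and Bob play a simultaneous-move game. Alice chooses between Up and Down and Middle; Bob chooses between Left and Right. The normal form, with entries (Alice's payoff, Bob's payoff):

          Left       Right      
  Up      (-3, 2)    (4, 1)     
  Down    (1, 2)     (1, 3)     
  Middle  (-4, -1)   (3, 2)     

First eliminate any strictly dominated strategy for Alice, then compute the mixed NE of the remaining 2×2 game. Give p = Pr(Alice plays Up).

p = 1/2

Alice's strategy Middle is strictly dominated by Up: -3 > -4 and 4 > 3. Eliminate Middle.
Alice's mix must leave Bob indifferent between Left and Right.
  Bob's expected payoff from Left: p·2 + (1−p)·2 = 2
  Bob's expected payoff from Right: p·1 + (1−p)·3 = -2p + 3
  2 = -2p + 3  ⇒  2p = 1  ⇒  p = 1/2.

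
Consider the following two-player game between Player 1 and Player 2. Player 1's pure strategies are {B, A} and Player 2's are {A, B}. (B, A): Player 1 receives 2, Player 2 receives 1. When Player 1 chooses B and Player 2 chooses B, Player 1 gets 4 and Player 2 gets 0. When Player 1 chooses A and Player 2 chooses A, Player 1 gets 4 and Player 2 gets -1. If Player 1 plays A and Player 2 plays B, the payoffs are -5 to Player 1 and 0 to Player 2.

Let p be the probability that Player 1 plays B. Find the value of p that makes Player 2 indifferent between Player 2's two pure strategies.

Player 2's indifference between A and B determines Player 1's mixing probability p:
  Player 2's payoff to A: p·1 + (1−p)·(-1) = 2p - 1
  Player 2's payoff to B: p·0 + (1−p)·0 = 0
  2p - 1 = 0  ⇒  2p = 1  ⇒  p = 1/2.

p = 1/2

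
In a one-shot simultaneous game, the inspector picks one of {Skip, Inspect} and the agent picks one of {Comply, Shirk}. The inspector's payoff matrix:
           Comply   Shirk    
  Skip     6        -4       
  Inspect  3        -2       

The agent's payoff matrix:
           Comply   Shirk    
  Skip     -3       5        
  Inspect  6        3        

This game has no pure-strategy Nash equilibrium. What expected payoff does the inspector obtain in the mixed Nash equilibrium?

0

The agent's mix must leave the inspector indifferent between Skip and Inspect.
  the inspector's payoff to Skip: q·6 + (1−q)·(-4) = 10q - 4
  the inspector's payoff to Inspect: q·3 + (1−q)·(-2) = 5q - 2
  10q - 4 = 5q - 2  ⇒  5q = 2  ⇒  q = 2/5.
At equilibrium the inspector is indifferent across rows, so the inspector's payoff equals the payoff from Skip: (2/5)·6 + (3/5)·(-4) = 0.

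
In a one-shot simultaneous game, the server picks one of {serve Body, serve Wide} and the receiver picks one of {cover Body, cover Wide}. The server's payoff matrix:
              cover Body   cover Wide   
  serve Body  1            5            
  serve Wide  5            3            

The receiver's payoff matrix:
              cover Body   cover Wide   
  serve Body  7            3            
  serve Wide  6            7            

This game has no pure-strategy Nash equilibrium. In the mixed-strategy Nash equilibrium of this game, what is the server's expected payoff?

The receiver's mix must leave the server indifferent between serve Body and serve Wide.
  the server's payoff from serve Body: q·1 + (1−q)·5 = -4q + 5
  the server's payoff from serve Wide: q·5 + (1−q)·3 = 2q + 3
  -4q + 5 = 2q + 3  ⇒  -6q = -2  ⇒  q = 1/3.
At equilibrium the server is indifferent across rows, so the server's payoff equals the payoff from serve Body: (1/3)·1 + (2/3)·5 = 11/3.

11/3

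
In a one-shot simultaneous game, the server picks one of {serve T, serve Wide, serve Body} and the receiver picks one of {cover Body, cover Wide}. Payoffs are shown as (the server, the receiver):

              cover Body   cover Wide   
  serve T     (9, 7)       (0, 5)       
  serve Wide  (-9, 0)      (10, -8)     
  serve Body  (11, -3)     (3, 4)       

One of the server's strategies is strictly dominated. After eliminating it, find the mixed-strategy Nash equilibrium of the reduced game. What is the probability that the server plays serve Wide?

p = 7/15

The server's strategy serve T is strictly dominated by serve Body: 11 > 9 and 3 > 0. Eliminate serve T.
The receiver's indifference between cover Body and cover Wide determines the server's mixing probability p:
  the receiver's payoff from cover Body: p·0 + (1−p)·(-3) = 3p - 3
  the receiver's payoff from cover Wide: p·(-8) + (1−p)·4 = -12p + 4
  3p - 3 = -12p + 4  ⇒  15p = 7  ⇒  p = 7/15.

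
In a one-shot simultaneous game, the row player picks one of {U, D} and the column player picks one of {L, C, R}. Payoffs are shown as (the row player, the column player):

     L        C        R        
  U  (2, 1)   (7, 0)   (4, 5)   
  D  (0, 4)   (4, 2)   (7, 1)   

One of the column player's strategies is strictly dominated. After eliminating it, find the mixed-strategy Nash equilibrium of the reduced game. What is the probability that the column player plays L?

q = 3/5

The column player's strategy C is strictly dominated by L: 1 > 0 and 4 > 2. Eliminate C.
For the row player to be willing to mix, the row player must be indifferent between U and D, which pins down the column player's mix.
  the row player's expected payoff from U: q·2 + (1−q)·4 = -2q + 4
  the row player's expected payoff from D: q·0 + (1−q)·7 = -7q + 7
  -2q + 4 = -7q + 7  ⇒  5q = 3  ⇒  q = 3/5.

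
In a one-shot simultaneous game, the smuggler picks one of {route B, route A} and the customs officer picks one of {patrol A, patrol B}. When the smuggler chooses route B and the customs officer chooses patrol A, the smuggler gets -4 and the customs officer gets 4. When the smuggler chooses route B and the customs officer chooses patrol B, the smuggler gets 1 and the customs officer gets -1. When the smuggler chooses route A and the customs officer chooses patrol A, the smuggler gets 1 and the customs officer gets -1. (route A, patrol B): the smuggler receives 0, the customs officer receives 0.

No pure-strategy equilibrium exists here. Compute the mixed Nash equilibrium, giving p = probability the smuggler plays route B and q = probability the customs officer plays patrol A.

p = 1/6, q = 1/6

For the customs officer to be willing to mix, the customs officer must be indifferent between patrol A and patrol B, which pins down the smuggler's mix.
  the customs officer's payoff from patrol A: p·4 + (1−p)·(-1) = 5p - 1
  the customs officer's payoff from patrol B: p·(-1) + (1−p)·0 = -p
  5p - 1 = -p  ⇒  6p = 1  ⇒  p = 1/6.
The customs officer's mix must leave the smuggler indifferent between route B and route A.
  the smuggler's payoff to route B: q·(-4) + (1−q)·1 = -5q + 1
  the smuggler's payoff to route A: q·1 + (1−q)·0 = q
  -5q + 1 = q  ⇒  -6q = -1  ⇒  q = 1/6.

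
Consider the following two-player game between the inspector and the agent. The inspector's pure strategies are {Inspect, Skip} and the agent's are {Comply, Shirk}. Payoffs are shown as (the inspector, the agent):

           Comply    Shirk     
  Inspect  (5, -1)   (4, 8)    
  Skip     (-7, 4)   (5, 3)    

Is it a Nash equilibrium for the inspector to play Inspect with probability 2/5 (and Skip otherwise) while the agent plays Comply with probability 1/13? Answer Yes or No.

No

Given the inspector's mix p = 2/5, the agent's payoff from Comply is 2 but from Shirk is 5. The agent strictly prefers Shirk, so the agent would not mix.
So the proposed profile is not a Nash equilibrium.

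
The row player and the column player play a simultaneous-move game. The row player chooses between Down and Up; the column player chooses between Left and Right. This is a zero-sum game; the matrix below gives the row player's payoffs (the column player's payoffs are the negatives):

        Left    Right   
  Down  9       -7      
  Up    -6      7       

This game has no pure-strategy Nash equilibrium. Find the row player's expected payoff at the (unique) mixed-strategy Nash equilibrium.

21/29

For the row player to be willing to mix, the row player must be indifferent between Down and Up, which pins down the column player's mix.
  the row player's expected payoff from Down: q·9 + (1−q)·(-7) = 16q - 7
  the row player's expected payoff from Up: q·(-6) + (1−q)·7 = -13q + 7
  16q - 7 = -13q + 7  ⇒  29q = 14  ⇒  q = 14/29.
At equilibrium the row player is indifferent across rows, so the row player's payoff equals the payoff from Down: (14/29)·9 + (15/29)·(-7) = 21/29.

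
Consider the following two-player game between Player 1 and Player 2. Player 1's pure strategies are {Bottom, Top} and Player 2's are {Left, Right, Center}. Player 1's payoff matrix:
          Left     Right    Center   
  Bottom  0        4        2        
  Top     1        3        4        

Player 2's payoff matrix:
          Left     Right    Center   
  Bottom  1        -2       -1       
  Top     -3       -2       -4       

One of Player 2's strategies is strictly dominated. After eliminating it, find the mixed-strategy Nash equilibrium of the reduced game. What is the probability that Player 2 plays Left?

Player 2's strategy Center is strictly dominated by Left: 1 > -1 and -3 > -4. Eliminate Center.
Player 1's indifference between Bottom and Top determines Player 2's mixing probability q:
  Player 1's expected payoff from Bottom: q·0 + (1−q)·4 = -4q + 4
  Player 1's expected payoff from Top: q·1 + (1−q)·3 = -2q + 3
  -4q + 4 = -2q + 3  ⇒  -2q = -1  ⇒  q = 1/2.

q = 1/2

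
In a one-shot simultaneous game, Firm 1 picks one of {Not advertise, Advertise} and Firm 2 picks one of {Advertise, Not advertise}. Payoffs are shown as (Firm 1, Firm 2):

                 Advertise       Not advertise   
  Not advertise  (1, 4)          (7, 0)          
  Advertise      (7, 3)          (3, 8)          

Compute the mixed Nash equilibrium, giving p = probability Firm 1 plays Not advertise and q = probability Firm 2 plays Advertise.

p = 5/9, q = 2/5

Set Firm 2's expected payoff from Advertise equal to that from Not advertise:
  Firm 2's payoff from Advertise: p·4 + (1−p)·3 = p + 3
  Firm 2's payoff from Not advertise: p·0 + (1−p)·8 = -8p + 8
  p + 3 = -8p + 8  ⇒  9p = 5  ⇒  p = 5/9.
Firm 2's mix must leave Firm 1 indifferent between Not advertise and Advertise.
  Firm 1's expected payoff from Not advertise: q·1 + (1−q)·7 = -6q + 7
  Firm 1's expected payoff from Advertise: q·7 + (1−q)·3 = 4q + 3
  -6q + 7 = 4q + 3  ⇒  -10q = -4  ⇒  q = 2/5.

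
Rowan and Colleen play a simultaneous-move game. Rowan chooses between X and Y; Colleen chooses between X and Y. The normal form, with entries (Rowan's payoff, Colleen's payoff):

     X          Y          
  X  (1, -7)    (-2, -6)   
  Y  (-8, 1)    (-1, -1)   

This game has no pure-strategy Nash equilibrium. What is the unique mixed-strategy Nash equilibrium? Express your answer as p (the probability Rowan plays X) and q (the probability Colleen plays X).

Colleen's indifference between X and Y determines Rowan's mixing probability p:
  Colleen's payoff to X: p·(-7) + (1−p)·1 = -8p + 1
  Colleen's payoff to Y: p·(-6) + (1−p)·(-1) = -5p - 1
  -8p + 1 = -5p - 1  ⇒  -3p = -2  ⇒  p = 2/3.
Rowan's indifference between X and Y determines Colleen's mixing probability q:
  Rowan's payoff to X: q·1 + (1−q)·(-2) = 3q - 2
  Rowan's payoff to Y: q·(-8) + (1−q)·(-1) = -7q - 1
  3q - 2 = -7q - 1  ⇒  10q = 1  ⇒  q = 1/10.

p = 2/3, q = 1/10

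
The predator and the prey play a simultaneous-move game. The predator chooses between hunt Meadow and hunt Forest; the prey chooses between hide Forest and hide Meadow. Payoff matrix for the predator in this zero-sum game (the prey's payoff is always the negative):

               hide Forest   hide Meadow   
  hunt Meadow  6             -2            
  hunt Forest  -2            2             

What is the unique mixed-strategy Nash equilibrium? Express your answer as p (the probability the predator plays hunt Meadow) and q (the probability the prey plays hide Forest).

p = 1/3, q = 1/3

The prey's indifference between hide Forest and hide Meadow determines the predator's mixing probability p:
  the prey's expected payoff from hide Forest: p·(-6) + (1−p)·2 = -8p + 2
  the prey's expected payoff from hide Meadow: p·2 + (1−p)·(-2) = 4p - 2
  -8p + 2 = 4p - 2  ⇒  -12p = -4  ⇒  p = 1/3.
Set the predator's expected payoff from hunt Meadow equal to that from hunt Forest:
  the predator's payoff to hunt Meadow: q·6 + (1−q)·(-2) = 8q - 2
  the predator's payoff to hunt Forest: q·(-2) + (1−q)·2 = -4q + 2
  8q - 2 = -4q + 2  ⇒  12q = 4  ⇒  q = 1/3.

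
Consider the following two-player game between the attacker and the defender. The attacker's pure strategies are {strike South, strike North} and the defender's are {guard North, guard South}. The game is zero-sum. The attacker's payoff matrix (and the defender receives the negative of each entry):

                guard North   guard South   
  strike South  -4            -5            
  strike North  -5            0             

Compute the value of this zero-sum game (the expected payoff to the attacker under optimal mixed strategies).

The defender's mix must leave the attacker indifferent between strike South and strike North.
  the attacker's expected payoff from strike South: q·(-4) + (1−q)·(-5) = q - 5
  the attacker's expected payoff from strike North: q·(-5) + (1−q)·0 = -5q
  q - 5 = -5q  ⇒  6q = 5  ⇒  q = 5/6.
The value is the attacker's expected payoff against this mix (using strike South): (5/6)·(-4) + (1/6)·(-5) = -25/6.

v = -25/6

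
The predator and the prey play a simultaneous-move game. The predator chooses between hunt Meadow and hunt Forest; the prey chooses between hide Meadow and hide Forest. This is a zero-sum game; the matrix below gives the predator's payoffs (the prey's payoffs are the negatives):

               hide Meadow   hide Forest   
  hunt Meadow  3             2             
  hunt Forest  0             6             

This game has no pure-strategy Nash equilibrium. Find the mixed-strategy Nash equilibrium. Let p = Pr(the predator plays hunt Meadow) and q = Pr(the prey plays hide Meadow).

Set the prey's expected payoff from hide Meadow equal to that from hide Forest:
  the prey's payoff from hide Meadow: p·(-3) + (1−p)·0 = -3p
  the prey's payoff from hide Forest: p·(-2) + (1−p)·(-6) = 4p - 6
  -3p = 4p - 6  ⇒  -7p = -6  ⇒  p = 6/7.
The predator's indifference between hunt Meadow and hunt Forest determines the prey's mixing probability q:
  the predator's payoff from hunt Meadow: q·3 + (1−q)·2 = q + 2
  the predator's payoff from hunt Forest: q·0 + (1−q)·6 = -6q + 6
  q + 2 = -6q + 6  ⇒  7q = 4  ⇒  q = 4/7.

p = 6/7, q = 4/7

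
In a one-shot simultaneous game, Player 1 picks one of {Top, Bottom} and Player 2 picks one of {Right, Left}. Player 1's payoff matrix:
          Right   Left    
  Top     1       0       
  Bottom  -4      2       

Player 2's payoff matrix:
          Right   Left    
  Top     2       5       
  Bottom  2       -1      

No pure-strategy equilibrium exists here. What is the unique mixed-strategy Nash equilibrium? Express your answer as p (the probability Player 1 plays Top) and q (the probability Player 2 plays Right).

Player 2's indifference between Right and Left determines Player 1's mixing probability p:
  Player 2's payoff from Right: p·2 + (1−p)·2 = 2
  Player 2's payoff from Left: p·5 + (1−p)·(-1) = 6p - 1
  2 = 6p - 1  ⇒  -6p = -3  ⇒  p = 1/2.
In a mixed equilibrium Player 1 is indifferent between Top and Bottom; this condition fixes q.
  Player 1's expected payoff from Top: q·1 + (1−q)·0 = q
  Player 1's expected payoff from Bottom: q·(-4) + (1−q)·2 = -6q + 2
  q = -6q + 2  ⇒  7q = 2  ⇒  q = 2/7.

p = 1/2, q = 2/7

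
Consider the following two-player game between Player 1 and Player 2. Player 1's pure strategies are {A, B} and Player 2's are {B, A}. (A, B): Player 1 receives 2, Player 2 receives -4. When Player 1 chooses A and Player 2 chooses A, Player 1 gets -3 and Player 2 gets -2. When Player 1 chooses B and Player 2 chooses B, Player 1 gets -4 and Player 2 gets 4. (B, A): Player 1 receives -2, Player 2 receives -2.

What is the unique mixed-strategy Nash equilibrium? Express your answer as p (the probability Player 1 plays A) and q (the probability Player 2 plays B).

p = 3/4, q = 1/7

For Player 2 to be willing to mix, Player 2 must be indifferent between B and A, which pins down Player 1's mix.
  Player 2's expected payoff from B: p·(-4) + (1−p)·4 = -8p + 4
  Player 2's expected payoff from A: p·(-2) + (1−p)·(-2) = -2
  -8p + 4 = -2  ⇒  -8p = -6  ⇒  p = 3/4.
For Player 1 to be willing to mix, Player 1 must be indifferent between A and B, which pins down Player 2's mix.
  Player 1's payoff to A: q·2 + (1−q)·(-3) = 5q - 3
  Player 1's payoff to B: q·(-4) + (1−q)·(-2) = -2q - 2
  5q - 3 = -2q - 2  ⇒  7q = 1  ⇒  q = 1/7.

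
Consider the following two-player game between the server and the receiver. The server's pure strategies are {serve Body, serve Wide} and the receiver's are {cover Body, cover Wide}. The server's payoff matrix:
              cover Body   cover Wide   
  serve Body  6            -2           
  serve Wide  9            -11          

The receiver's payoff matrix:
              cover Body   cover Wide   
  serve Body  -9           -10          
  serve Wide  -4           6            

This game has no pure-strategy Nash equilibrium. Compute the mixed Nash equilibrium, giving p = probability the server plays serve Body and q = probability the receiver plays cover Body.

Set the receiver's expected payoff from cover Body equal to that from cover Wide:
  the receiver's payoff to cover Body: p·(-9) + (1−p)·(-4) = -5p - 4
  the receiver's payoff to cover Wide: p·(-10) + (1−p)·6 = -16p + 6
  -5p - 4 = -16p + 6  ⇒  11p = 10  ⇒  p = 10/11.
For the server to be willing to mix, the server must be indifferent between serve Body and serve Wide, which pins down the receiver's mix.
  the server's payoff to serve Body: q·6 + (1−q)·(-2) = 8q - 2
  the server's payoff to serve Wide: q·9 + (1−q)·(-11) = 20q - 11
  8q - 2 = 20q - 11  ⇒  -12q = -9  ⇒  q = 3/4.

p = 10/11, q = 3/4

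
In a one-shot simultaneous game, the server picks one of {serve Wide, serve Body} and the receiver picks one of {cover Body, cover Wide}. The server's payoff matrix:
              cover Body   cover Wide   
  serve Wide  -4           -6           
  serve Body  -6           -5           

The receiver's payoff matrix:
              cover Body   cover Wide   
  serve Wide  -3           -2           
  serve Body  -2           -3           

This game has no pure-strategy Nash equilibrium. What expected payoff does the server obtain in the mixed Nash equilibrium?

-16/3

Set the server's expected payoff from serve Wide equal to that from serve Body:
  the server's payoff to serve Wide: q·(-4) + (1−q)·(-6) = 2q - 6
  the server's payoff to serve Body: q·(-6) + (1−q)·(-5) = -q - 5
  2q - 6 = -q - 5  ⇒  3q = 1  ⇒  q = 1/3.
At equilibrium the server is indifferent across rows, so the server's payoff equals the payoff from serve Wide: (1/3)·(-4) + (2/3)·(-6) = -16/3.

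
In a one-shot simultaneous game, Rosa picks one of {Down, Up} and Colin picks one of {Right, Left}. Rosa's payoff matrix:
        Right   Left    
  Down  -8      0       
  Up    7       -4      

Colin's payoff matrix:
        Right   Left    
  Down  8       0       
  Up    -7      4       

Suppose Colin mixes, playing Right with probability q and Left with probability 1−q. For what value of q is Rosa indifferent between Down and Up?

q = 4/19

Set Rosa's expected payoff from Down equal to that from Up:
  Rosa's payoff from Down: q·(-8) + (1−q)·0 = -8q
  Rosa's payoff from Up: q·7 + (1−q)·(-4) = 11q - 4
  -8q = 11q - 4  ⇒  -19q = -4  ⇒  q = 4/19.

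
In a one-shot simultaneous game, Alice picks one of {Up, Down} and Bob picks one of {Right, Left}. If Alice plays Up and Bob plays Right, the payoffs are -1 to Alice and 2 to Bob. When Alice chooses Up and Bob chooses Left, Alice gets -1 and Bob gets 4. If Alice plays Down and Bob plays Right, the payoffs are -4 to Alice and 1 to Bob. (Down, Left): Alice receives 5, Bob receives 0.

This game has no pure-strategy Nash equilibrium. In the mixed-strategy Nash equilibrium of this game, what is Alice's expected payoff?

Alice's indifference between Up and Down determines Bob's mixing probability q:
  Alice's payoff from Up: q·(-1) + (1−q)·(-1) = -1
  Alice's payoff from Down: q·(-4) + (1−q)·5 = -9q + 5
  -1 = -9q + 5  ⇒  9q = 6  ⇒  q = 2/3.
At equilibrium Alice is indifferent across rows, so Alice's payoff equals the payoff from Up: (2/3)·(-1) + (1/3)·(-1) = -1.

-1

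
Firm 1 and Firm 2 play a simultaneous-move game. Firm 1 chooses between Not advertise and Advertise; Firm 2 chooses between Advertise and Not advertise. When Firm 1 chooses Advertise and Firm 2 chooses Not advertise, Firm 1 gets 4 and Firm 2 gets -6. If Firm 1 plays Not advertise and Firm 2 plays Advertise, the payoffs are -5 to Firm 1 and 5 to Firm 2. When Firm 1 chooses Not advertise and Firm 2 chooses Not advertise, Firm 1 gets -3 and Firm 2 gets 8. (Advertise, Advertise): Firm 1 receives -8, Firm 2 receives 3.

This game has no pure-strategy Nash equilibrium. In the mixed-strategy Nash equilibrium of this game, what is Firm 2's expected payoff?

For Firm 2 to be willing to mix, Firm 2 must be indifferent between Advertise and Not advertise, which pins down Firm 1's mix.
  Firm 2's payoff to Advertise: p·5 + (1−p)·3 = 2p + 3
  Firm 2's payoff to Not advertise: p·8 + (1−p)·(-6) = 14p - 6
  2p + 3 = 14p - 6  ⇒  -12p = -9  ⇒  p = 3/4.
At equilibrium Firm 2 is indifferent across columns, so Firm 2's payoff equals the payoff from Advertise: (3/4)·5 + (1/4)·3 = 9/2.

9/2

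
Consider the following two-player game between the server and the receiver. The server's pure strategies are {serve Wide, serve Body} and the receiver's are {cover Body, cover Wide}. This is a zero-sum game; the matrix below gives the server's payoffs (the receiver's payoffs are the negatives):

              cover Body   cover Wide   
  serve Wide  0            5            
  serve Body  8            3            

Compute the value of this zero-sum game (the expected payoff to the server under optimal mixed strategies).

v = 4

The receiver's mix must leave the server indifferent between serve Wide and serve Body.
  the server's expected payoff from serve Wide: q·0 + (1−q)·5 = -5q + 5
  the server's expected payoff from serve Body: q·8 + (1−q)·3 = 5q + 3
  -5q + 5 = 5q + 3  ⇒  -10q = -2  ⇒  q = 1/5.
The value is the server's expected payoff against this mix (using serve Wide): (1/5)·0 + (4/5)·5 = 4.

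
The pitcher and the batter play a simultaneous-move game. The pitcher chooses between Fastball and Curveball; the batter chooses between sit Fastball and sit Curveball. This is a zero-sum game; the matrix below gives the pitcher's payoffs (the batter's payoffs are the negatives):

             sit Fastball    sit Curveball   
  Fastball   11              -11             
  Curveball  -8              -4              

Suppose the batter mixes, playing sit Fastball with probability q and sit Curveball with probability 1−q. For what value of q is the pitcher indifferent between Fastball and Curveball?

Set the pitcher's expected payoff from Fastball equal to that from Curveball:
  the pitcher's payoff to Fastball: q·11 + (1−q)·(-11) = 22q - 11
  the pitcher's payoff to Curveball: q·(-8) + (1−q)·(-4) = -4q - 4
  22q - 11 = -4q - 4  ⇒  26q = 7  ⇒  q = 7/26.

q = 7/26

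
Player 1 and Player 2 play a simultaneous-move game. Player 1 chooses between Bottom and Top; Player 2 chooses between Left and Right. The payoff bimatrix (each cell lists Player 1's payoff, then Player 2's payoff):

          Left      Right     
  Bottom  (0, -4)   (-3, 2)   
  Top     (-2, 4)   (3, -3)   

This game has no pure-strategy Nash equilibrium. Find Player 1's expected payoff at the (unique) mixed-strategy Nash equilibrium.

-3/4

In a mixed equilibrium Player 1 is indifferent between Bottom and Top; this condition fixes q.
  Player 1's payoff to Bottom: q·0 + (1−q)·(-3) = 3q - 3
  Player 1's payoff to Top: q·(-2) + (1−q)·3 = -5q + 3
  3q - 3 = -5q + 3  ⇒  8q = 6  ⇒  q = 3/4.
At equilibrium Player 1 is indifferent across rows, so Player 1's payoff equals the payoff from Bottom: (3/4)·0 + (1/4)·(-3) = -3/4.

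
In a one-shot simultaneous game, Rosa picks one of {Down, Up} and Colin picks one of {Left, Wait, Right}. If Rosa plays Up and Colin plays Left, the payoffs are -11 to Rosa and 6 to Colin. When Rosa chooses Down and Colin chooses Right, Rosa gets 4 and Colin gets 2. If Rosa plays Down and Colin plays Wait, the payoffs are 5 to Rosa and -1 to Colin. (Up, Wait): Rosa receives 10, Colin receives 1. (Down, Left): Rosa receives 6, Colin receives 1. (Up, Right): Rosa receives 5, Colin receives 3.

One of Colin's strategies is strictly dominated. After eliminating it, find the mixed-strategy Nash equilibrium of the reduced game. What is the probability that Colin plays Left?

q = 1/18

Colin's strategy Wait is strictly dominated by Right: 2 > -1 and 3 > 1. Eliminate Wait.
Set Rosa's expected payoff from Down equal to that from Up:
  Rosa's expected payoff from Down: q·6 + (1−q)·4 = 2q + 4
  Rosa's expected payoff from Up: q·(-11) + (1−q)·5 = -16q + 5
  2q + 4 = -16q + 5  ⇒  18q = 1  ⇒  q = 1/18.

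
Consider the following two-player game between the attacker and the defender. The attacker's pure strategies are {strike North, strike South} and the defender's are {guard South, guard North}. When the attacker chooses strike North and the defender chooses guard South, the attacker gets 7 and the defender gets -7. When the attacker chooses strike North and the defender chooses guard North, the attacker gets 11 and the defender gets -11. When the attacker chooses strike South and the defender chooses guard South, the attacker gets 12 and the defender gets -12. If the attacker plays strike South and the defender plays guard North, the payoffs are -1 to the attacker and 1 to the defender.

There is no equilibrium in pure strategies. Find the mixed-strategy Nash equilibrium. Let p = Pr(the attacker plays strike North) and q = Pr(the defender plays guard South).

p = 13/17, q = 12/17

In a mixed equilibrium the defender is indifferent between guard South and guard North; this condition fixes p.
  the defender's expected payoff from guard South: p·(-7) + (1−p)·(-12) = 5p - 12
  the defender's expected payoff from guard North: p·(-11) + (1−p)·1 = -12p + 1
  5p - 12 = -12p + 1  ⇒  17p = 13  ⇒  p = 13/17.
The attacker's indifference between strike North and strike South determines the defender's mixing probability q:
  the attacker's expected payoff from strike North: q·7 + (1−q)·11 = -4q + 11
  the attacker's expected payoff from strike South: q·12 + (1−q)·(-1) = 13q - 1
  -4q + 11 = 13q - 1  ⇒  -17q = -12  ⇒  q = 12/17.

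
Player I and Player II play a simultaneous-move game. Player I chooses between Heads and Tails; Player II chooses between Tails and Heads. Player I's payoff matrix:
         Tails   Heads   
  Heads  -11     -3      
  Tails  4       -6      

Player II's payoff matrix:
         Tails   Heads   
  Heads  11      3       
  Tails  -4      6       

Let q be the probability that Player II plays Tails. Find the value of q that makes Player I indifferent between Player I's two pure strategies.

In a mixed equilibrium Player I is indifferent between Heads and Tails; this condition fixes q.
  Player I's payoff to Heads: q·(-11) + (1−q)·(-3) = -8q - 3
  Player I's payoff to Tails: q·4 + (1−q)·(-6) = 10q - 6
  -8q - 3 = 10q - 6  ⇒  -18q = -3  ⇒  q = 1/6.

q = 1/6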